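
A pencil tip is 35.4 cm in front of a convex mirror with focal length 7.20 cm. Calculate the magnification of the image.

For a convex mirror, f = -7.20 cm.
1/d_i = 1/f − 1/d_o = 1/(-7.200) − 1/(35.4) = -0.1671, so d_i = -5.983 cm.
m = −d_i/d_o = −(-5.983)/(35.4) = +0.169.
The image is virtual, upright and reduced, behind the mirror.

m = +0.169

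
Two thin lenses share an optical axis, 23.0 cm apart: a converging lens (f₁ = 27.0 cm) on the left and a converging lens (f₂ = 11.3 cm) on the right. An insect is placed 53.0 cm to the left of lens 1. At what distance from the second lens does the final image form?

Lens 1: 1/d_i1 = 1/f₁ − 1/d_o1 = 1/(27.0) − 1/(53.0) = 0.01817, so d_i1 = 55.04 cm.
The intermediate image is 55.04 cm to the right of lens 1, which lies 32.04 cm to the right of lens 2 — a virtual object — so d_o2 = −32.04 cm.
Lens 2: 1/d_i2 = 1/f₂ − 1/d_o2 = 1/(11.3) − 1/(-32.04) = 0.1197, so d_i2 = 8.35 cm.
The final image is real, 8.35 cm to the right of lens 2 (overall magnification ≈ -0.27).

8.35 cm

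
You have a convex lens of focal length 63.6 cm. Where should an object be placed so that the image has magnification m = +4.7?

50.1 cm

m = −d_i/d_o ⇒ d_i = −m·d_o.
1/f = 1/d_o + 1/d_i = 1/d_o − 1/(m·d_o) = (1 − 1/m)/d_o, so d_o = f(1 − 1/m) = (63.60)(1 − 1/(+4.7)) = 50.1 cm.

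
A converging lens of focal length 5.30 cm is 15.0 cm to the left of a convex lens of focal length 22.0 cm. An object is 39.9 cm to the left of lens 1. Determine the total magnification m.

m = -0.257

Lens 1: 1/d_i1 = 1/(5.30) − 1/(39.9) = 0.1636, so d_i1 = 6.112 cm; m₁ = −d_i1/d_o1 = -0.1532.
d_o2 = 15.0 − (6.112) = 8.888 cm.
Lens 2: 1/d_i2 = 1/(22.0) − 1/(8.888) = -0.06706, so d_i2 = -14.91 cm; m₂ = −d_i2/d_o2 = +1.678.
m = m₁·m₂ = (-0.1532)(+1.678) = -0.257.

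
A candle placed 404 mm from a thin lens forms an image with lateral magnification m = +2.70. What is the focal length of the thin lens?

m = −d_i/d_o ⇒ d_i = −m·d_o = −(+2.70)·(404) = -1091 mm.
1/f = 1/d_o + 1/d_i = 1/(404) + 1/(-1091) = 0.001559, so f = 642 mm.
Since f is positive, the thin lens is converging.

f = 642 mm (converging)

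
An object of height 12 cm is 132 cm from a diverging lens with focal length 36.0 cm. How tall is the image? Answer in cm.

2.57 cm

For a diverging lens, f = -36.0 cm.
1/d_i = 1/f − 1/d_o = 1/(-36.00) − 1/(132) = -0.03535, so d_i = -28.29 cm.
m = −d_i/d_o = +0.2143.
|h_i| = |m|·h_o = 0.2143 × 12 = 2.57 cm. The image is virtual, upright and reduced, on the same side as the object.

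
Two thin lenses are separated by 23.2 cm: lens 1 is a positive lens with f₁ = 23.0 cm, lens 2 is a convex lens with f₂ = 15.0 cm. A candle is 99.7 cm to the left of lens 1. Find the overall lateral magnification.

m = -0.207

Lens 1: 1/d_i1 = 1/(23.0) − 1/(99.7) = 0.03345, so d_i1 = 29.90 cm; m₁ = −d_i1/d_o1 = -0.2999.
d_o2 = 23.2 − (29.90) = -6.700 cm (virtual object).
Lens 2: 1/d_i2 = 1/(15.0) − 1/(-6.700) = 0.2159, so d_i2 = 4.631 cm; m₂ = −d_i2/d_o2 = +0.6912.
m = m₁·m₂ = (-0.2999)(+0.6912) = -0.207.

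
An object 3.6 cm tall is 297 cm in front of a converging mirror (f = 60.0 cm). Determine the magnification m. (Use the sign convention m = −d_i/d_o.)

1/d_i = 1/f − 1/d_o = 1/(60.00) − 1/(297) = 0.01330, so d_i = 75.19 cm.
m = −d_i/d_o = −(75.19)/(297) = -0.253.
The image is real, inverted and reduced, in front of the mirror.

m = -0.253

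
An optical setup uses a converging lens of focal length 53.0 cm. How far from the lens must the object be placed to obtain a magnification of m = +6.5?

44.8 cm

m = −d_i/d_o ⇒ d_i = −m·d_o.
1/f = 1/d_o + 1/d_i = 1/d_o − 1/(m·d_o) = (1 − 1/m)/d_o, so d_o = f(1 − 1/m) = (53.00)(1 − 1/(+6.5)) = 44.8 cm.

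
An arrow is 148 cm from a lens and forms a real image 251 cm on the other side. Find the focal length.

Real image ⇒ d_i = +251 cm.
1/f = 1/d_o + 1/d_i = 1/(148) + 1/(251) = 0.01074, so f = 93.1 cm.
Since f is positive, the lens is converging.

f = 93.1 cm (converging)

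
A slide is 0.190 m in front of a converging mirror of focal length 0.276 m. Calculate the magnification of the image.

m = +3.21

1/d_i = 1/f − 1/d_o = 1/(0.2760) − 1/(0.190) = -1.640, so d_i = -0.6098 m.
m = −d_i/d_o = −(-0.6098)/(0.190) = +3.21.
The image is virtual, upright and enlarged, behind the mirror.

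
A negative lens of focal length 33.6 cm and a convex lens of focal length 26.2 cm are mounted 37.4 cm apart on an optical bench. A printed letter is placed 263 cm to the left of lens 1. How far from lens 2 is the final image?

42.9 cm

Lens 1 is diverging, so f₁ = −33.6 cm.
Lens 1: 1/d_i1 = 1/f₁ − 1/d_o1 = 1/(-33.6) − 1/(263) = -0.03356, so d_i1 = -29.79 cm.
The intermediate image is 29.79 cm to the left of lens 1 (virtual), which is 37.4 − (-29.79) = 67.19 cm to the left of lens 2, so d_o2 = +67.19 cm.
Lens 2: 1/d_i2 = 1/f₂ − 1/d_o2 = 1/(26.2) − 1/(67.19) = 0.02328, so d_i2 = 42.9 cm.
The final image is real, 42.9 cm to the right of lens 2 (overall magnification ≈ -0.072).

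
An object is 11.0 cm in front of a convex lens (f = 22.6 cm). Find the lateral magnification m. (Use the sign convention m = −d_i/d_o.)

m = +1.95

1/d_i = 1/f − 1/d_o = 1/(22.60) − 1/(11.0) = -0.04666, so d_i = -21.43 cm.
m = −d_i/d_o = −(-21.43)/(11.0) = +1.95.
The image is virtual, upright and enlarged, on the same side as the object.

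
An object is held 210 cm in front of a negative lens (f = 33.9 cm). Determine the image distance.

For a negative lens, f = -33.9 cm.
Thin-lens equation: 1/v = 1/f − 1/u = 1/(-33.90) − 1/(210) = -0.02950 − 0.004762 = -0.03426, so v = -29.2 cm.
The image is virtual, upright and reduced, on the same side as the object.

29.2 cm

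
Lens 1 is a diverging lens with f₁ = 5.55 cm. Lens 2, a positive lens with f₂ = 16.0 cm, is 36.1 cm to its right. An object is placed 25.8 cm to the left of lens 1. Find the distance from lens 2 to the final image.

Lens 1 is diverging, so f₁ = −5.55 cm.
Lens 1: 1/d_i1 = 1/f₁ − 1/d_o1 = 1/(-5.55) − 1/(25.8) = -0.2189, so d_i1 = -4.567 cm.
The intermediate image is 4.567 cm to the left of lens 1 (virtual), which is 36.1 − (-4.567) = 40.67 cm to the left of lens 2, so d_o2 = +40.67 cm.
Lens 2: 1/d_i2 = 1/f₂ − 1/d_o2 = 1/(16.0) − 1/(40.67) = 0.03791, so d_i2 = 26.4 cm.
The final image is real, 26.4 cm to the right of lens 2 (overall magnification ≈ -0.11).

26.4 cm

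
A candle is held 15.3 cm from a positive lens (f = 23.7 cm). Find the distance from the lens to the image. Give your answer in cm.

43.2 cm

Lens equation: 1/d_i = 1/f − 1/d_o = 1/(23.70) − 1/(15.3) = 0.04219 − 0.06536 = -0.02317, so d_i = -43.2 cm.
The image is virtual, upright and enlarged, on the same side as the object.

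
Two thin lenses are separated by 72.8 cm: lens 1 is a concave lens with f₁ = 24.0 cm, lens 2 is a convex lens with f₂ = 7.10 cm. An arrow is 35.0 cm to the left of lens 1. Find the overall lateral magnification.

m = -0.0361

f₁ = −24.0 cm (diverging).
Lens 1: 1/d_i1 = 1/(-24.0) − 1/(35.0) = -0.07024, so d_i1 = -14.24 cm; m₁ = −d_i1/d_o1 = +0.4069.
d_o2 = 72.8 − (-14.24) = 87.04 cm.
Lens 2: 1/d_i2 = 1/(7.10) − 1/(87.04) = 0.1294, so d_i2 = 7.731 cm; m₂ = −d_i2/d_o2 = -0.08882.
m = m₁·m₂ = (+0.4069)(-0.08882) = -0.0361.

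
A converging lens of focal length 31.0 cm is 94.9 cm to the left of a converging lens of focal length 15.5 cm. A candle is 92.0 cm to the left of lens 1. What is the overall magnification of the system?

m = +0.241

Lens 1: 1/d_i1 = 1/(31.0) − 1/(92.0) = 0.02139, so d_i1 = 46.75 cm; m₁ = −d_i1/d_o1 = -0.5082.
d_o2 = 94.9 − (46.75) = 48.15 cm.
Lens 2: 1/d_i2 = 1/(15.5) − 1/(48.15) = 0.04375, so d_i2 = 22.86 cm; m₂ = −d_i2/d_o2 = -0.4747.
m = m₁·m₂ = (-0.5082)(-0.4747) = +0.241.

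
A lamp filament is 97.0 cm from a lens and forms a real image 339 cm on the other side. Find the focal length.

f = 75.4 cm (converging)

Real image ⇒ d_i = +339 cm.
1/f = 1/d_o + 1/d_i = 1/(97.0) + 1/(339) = 0.01326, so f = 75.4 cm.
Since f is positive, the lens is converging.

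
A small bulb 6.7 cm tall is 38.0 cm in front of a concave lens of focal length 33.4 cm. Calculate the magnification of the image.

For a concave lens, f = -33.4 cm.
1/d_i = 1/f − 1/d_o = 1/(-33.40) − 1/(38.0) = -0.05626, so d_i = -17.78 cm.
m = −d_i/d_o = −(-17.78)/(38.0) = +0.468.
The image is virtual, upright and reduced, on the same side as the object.

m = +0.468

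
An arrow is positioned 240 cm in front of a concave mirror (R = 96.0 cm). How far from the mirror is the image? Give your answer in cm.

60.0 cm

f = R/2 = 96.0/2 = 48.00 cm.
Mirror equation: 1/v = 1/f − 1/u = 1/(48.00) − 1/(240) = 0.02083 − 0.004167 = 0.01667, so v = 60.0 cm.
The image is real, inverted and reduced, in front of the mirror.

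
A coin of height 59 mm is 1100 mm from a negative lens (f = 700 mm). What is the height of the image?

For a negative lens, f = -700 mm.
1/d_i = 1/f − 1/d_o = 1/(-700.0) − 1/(1100) = -0.002338, so d_i = -427.8 mm.
m = −d_i/d_o = +0.3889.
|h_i| = |m|·h_o = 0.3889 × 59 = 22.9 mm. The image is virtual, upright and reduced, on the same side as the object.

22.9 mm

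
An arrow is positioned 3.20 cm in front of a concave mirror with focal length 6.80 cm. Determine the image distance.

Mirror equation: 1/s_i = 1/f − 1/s_o = 1/(6.800) − 1/(3.20) = 0.1471 − 0.3125 = -0.1654, so s_i = -6.04 cm.
The image is virtual, upright and enlarged, behind the mirror.

6.04 cm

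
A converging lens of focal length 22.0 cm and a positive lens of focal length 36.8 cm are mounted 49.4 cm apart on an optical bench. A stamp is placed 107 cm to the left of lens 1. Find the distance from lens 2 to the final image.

Lens 1: 1/d_i1 = 1/f₁ − 1/d_o1 = 1/(22.0) − 1/(107) = 0.03611, so d_i1 = 27.69 cm.
The intermediate image is 27.69 cm to the right of lens 1, which is 49.4 − (27.69) = 21.71 cm to the left of lens 2, so d_o2 = +21.71 cm.
Lens 2: 1/d_i2 = 1/f₂ − 1/d_o2 = 1/(36.8) − 1/(21.71) = -0.01889, so d_i2 = -52.9 cm.
The final image is virtual, 52.9 cm to the left of lens 2 (overall magnification ≈ -0.63).

52.9 cm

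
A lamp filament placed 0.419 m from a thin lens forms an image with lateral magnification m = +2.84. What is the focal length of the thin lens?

m = −d_i/d_o ⇒ d_i = −m·d_o = −(+2.84)·(0.419) = -1.190 m.
1/f = 1/d_o + 1/d_i = 1/(0.419) + 1/(-1.190) = 1.546, so f = 0.647 m.
Since f is positive, the thin lens is converging.

f = 0.647 m (converging)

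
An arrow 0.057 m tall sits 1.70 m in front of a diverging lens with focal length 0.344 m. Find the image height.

For a diverging lens, f = -0.344 m.
1/d_i = 1/f − 1/d_o = 1/(-0.3440) − 1/(1.70) = -3.495, so d_i = -0.2861 m.
m = −d_i/d_o = +0.1683.
|h_i| = |m|·h_o = 0.1683 × 0.057 = 0.00959 m. The image is virtual, upright and reduced, on the same side as the object.

0.00959 m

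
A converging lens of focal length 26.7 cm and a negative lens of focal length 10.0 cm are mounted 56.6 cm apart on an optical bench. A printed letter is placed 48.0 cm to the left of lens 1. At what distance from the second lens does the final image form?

5.55 cm

Lens 1: 1/d_i1 = 1/f₁ − 1/d_o1 = 1/(26.7) − 1/(48.0) = 0.01662, so d_i1 = 60.17 cm.
The intermediate image is 60.17 cm to the right of lens 1, which lies 3.570 cm to the right of lens 2 — a virtual object — so d_o2 = −3.570 cm.
Lens 2 is diverging, so f₂ = −10.0 cm.
Lens 2: 1/d_i2 = 1/f₂ − 1/d_o2 = 1/(-10.0) − 1/(-3.570) = 0.1801, so d_i2 = 5.55 cm.
The final image is real, 5.55 cm to the right of lens 2 (overall magnification ≈ -1.9).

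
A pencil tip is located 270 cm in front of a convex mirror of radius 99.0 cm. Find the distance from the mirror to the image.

f = R/2 = 99.0/2 = 49.50 cm; for a convex mirror, f = -49.50 cm.
Mirror equation: 1/d_i = 1/f − 1/d_o = 1/(-49.50) − 1/(270) = -0.02020 − 0.003704 = -0.02391, so d_i = -41.8 cm.
The image is virtual, upright and reduced, behind the mirror.

41.8 cm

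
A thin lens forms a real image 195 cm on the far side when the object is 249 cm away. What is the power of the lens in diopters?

P = +0.914 D

d_i = +195 cm.
1/f = 1/d_o + 1/d_i = 1/(249) + 1/(195) = 0.009144 cm⁻¹.
f = 109.4 cm = 1.094 m, so P = 1/f = +0.914 D.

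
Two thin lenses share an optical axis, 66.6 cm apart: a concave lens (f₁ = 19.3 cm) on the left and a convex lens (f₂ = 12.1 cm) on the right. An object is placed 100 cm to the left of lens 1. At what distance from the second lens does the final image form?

14.2 cm

Lens 1 is diverging, so f₁ = −19.3 cm.
Lens 1: 1/d_i1 = 1/f₁ − 1/d_o1 = 1/(-19.3) − 1/(100) = -0.06181, so d_i1 = -16.18 cm.
The intermediate image is 16.18 cm to the left of lens 1 (virtual), which is 66.6 − (-16.18) = 82.78 cm to the left of lens 2, so d_o2 = +82.78 cm.
Lens 2: 1/d_i2 = 1/f₂ − 1/d_o2 = 1/(12.1) − 1/(82.78) = 0.07056, so d_i2 = 14.2 cm.
The final image is real, 14.2 cm to the right of lens 2 (overall magnification ≈ -0.028).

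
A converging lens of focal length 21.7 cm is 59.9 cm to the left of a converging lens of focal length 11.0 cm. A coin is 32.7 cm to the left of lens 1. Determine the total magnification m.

Lens 1: 1/d_i1 = 1/(21.7) − 1/(32.7) = 0.01550, so d_i1 = 64.51 cm; m₁ = −d_i1/d_o1 = -1.973.
d_o2 = 59.9 − (64.51) = -4.610 cm (virtual object).
Lens 2: 1/d_i2 = 1/(11.0) − 1/(-4.610) = 0.3078, so d_i2 = 3.249 cm; m₂ = −d_i2/d_o2 = +0.7047.
m = m₁·m₂ = (-1.973)(+0.7047) = -1.39.

m = -1.39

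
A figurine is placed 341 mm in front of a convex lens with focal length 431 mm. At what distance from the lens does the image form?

Lens equation: 1/d_i = 1/f − 1/d_o = 1/(431.0) − 1/(341) = 0.002320 − 0.002933 = -0.0006124, so d_i = -1630 mm.
The image is virtual, upright and enlarged, on the same side as the object.

1630 mm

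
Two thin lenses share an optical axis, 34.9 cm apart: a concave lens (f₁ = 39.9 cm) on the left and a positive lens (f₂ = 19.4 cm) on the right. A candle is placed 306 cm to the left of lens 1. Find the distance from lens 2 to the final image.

Lens 1 is diverging, so f₁ = −39.9 cm.
Lens 1: 1/d_i1 = 1/f₁ − 1/d_o1 = 1/(-39.9) − 1/(306) = -0.02833, so d_i1 = -35.30 cm.
The intermediate image is 35.30 cm to the left of lens 1 (virtual), which is 34.9 − (-35.30) = 70.20 cm to the left of lens 2, so d_o2 = +70.20 cm.
Lens 2: 1/d_i2 = 1/f₂ − 1/d_o2 = 1/(19.4) − 1/(70.20) = 0.03730, so d_i2 = 26.8 cm.
The final image is real, 26.8 cm to the right of lens 2 (overall magnification ≈ -0.044).

26.8 cm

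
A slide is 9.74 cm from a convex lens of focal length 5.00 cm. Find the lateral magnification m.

m = -1.05

1/d_i = 1/f − 1/d_o = 1/(5.000) − 1/(9.74) = 0.09733, so d_i = 10.27 cm.
m = −d_i/d_o = −(10.27)/(9.74) = -1.05.
The image is real, inverted and enlarged, on the far side of the lens.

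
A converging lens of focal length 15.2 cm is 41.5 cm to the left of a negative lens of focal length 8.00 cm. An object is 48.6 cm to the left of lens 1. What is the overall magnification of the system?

Lens 1: 1/d_i1 = 1/(15.2) − 1/(48.6) = 0.04521, so d_i1 = 22.12 cm; m₁ = −d_i1/d_o1 = -0.4551.
d_o2 = 41.5 − (22.12) = 19.38 cm.
f₂ = −8.00 cm (diverging).
Lens 2: 1/d_i2 = 1/(-8.00) − 1/(19.38) = -0.1766, so d_i2 = -5.663 cm; m₂ = −d_i2/d_o2 = +0.2922.
m = m₁·m₂ = (-0.4551)(+0.2922) = -0.133.

m = -0.133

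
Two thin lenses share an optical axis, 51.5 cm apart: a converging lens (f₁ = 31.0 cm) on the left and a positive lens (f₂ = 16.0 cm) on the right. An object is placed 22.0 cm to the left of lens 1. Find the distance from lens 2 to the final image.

18.3 cm

Lens 1: 1/d_i1 = 1/f₁ − 1/d_o1 = 1/(31.0) − 1/(22.0) = -0.01320, so d_i1 = -75.78 cm.
The intermediate image is 75.78 cm to the left of lens 1 (virtual), which is 51.5 − (-75.78) = 127.3 cm to the left of lens 2, so d_o2 = +127.3 cm.
Lens 2: 1/d_i2 = 1/f₂ − 1/d_o2 = 1/(16.0) − 1/(127.3) = 0.05464, so d_i2 = 18.3 cm.
The final image is real, 18.3 cm to the right of lens 2 (overall magnification ≈ -0.50).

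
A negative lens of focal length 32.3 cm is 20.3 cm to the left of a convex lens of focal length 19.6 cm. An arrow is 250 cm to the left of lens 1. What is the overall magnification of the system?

f₁ = −32.3 cm (diverging).
Lens 1: 1/d_i1 = 1/(-32.3) − 1/(250) = -0.03496, so d_i1 = -28.60 cm; m₁ = −d_i1/d_o1 = +0.1144.
d_o2 = 20.3 − (-28.60) = 48.90 cm.
Lens 2: 1/d_i2 = 1/(19.6) − 1/(48.90) = 0.03057, so d_i2 = 32.71 cm; m₂ = −d_i2/d_o2 = -0.6689.
m = m₁·m₂ = (+0.1144)(-0.6689) = -0.0765.

m = -0.0765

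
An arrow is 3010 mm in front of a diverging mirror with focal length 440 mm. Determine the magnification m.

m = +0.128

For a diverging mirror, f = -440 mm.
1/d_i = 1/f − 1/d_o = 1/(-440.0) − 1/(3010) = -0.002605, so d_i = -383.9 mm.
m = −d_i/d_o = −(-383.9)/(3010) = +0.128.
The image is virtual, upright and reduced, behind the mirror.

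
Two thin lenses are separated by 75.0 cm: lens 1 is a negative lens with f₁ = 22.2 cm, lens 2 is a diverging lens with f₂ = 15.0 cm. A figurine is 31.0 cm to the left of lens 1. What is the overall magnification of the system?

f₁ = −22.2 cm (diverging).
Lens 1: 1/d_i1 = 1/(-22.2) − 1/(31.0) = -0.07730, so d_i1 = -12.94 cm; m₁ = −d_i1/d_o1 = +0.4174.
d_o2 = 75.0 − (-12.94) = 87.94 cm.
f₂ = −15.0 cm (diverging).
Lens 2: 1/d_i2 = 1/(-15.0) − 1/(87.94) = -0.07804, so d_i2 = -12.81 cm; m₂ = −d_i2/d_o2 = +0.1457.
m = m₁·m₂ = (+0.4174)(+0.1457) = +0.0608.

m = +0.0608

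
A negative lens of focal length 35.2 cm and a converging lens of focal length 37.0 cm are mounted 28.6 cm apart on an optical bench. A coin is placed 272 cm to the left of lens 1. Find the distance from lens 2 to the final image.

Lens 1 is diverging, so f₁ = −35.2 cm.
Lens 1: 1/d_i1 = 1/f₁ − 1/d_o1 = 1/(-35.2) − 1/(272) = -0.03209, so d_i1 = -31.17 cm.
The intermediate image is 31.17 cm to the left of lens 1 (virtual), which is 28.6 − (-31.17) = 59.77 cm to the left of lens 2, so d_o2 = +59.77 cm.
Lens 2: 1/d_i2 = 1/f₂ − 1/d_o2 = 1/(37.0) − 1/(59.77) = 0.01030, so d_i2 = 97.1 cm.
The final image is real, 97.1 cm to the right of lens 2 (overall magnification ≈ -0.19).

97.1 cm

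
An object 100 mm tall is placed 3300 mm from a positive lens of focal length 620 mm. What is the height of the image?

23.1 mm

1/d_i = 1/f − 1/d_o = 1/(620.0) − 1/(3300) = 0.001310, so d_i = 763.4 mm.
m = −d_i/d_o = -0.2313.
|h_i| = |m|·h_o = 0.2313 × 100 = 23.1 mm. The image is real, inverted and reduced, on the far side of the lens.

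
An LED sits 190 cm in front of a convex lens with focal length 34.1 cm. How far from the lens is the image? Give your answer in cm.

41.6 cm

Lens equation: 1/v = 1/f − 1/u = 1/(34.10) − 1/(190) = 0.02933 − 0.005263 = 0.02406, so v = 41.6 cm.
The image is real, inverted and reduced, on the far side of the lens.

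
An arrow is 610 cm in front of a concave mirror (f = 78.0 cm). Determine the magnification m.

1/d_i = 1/f − 1/d_o = 1/(78.00) − 1/(610) = 0.01118, so d_i = 89.44 cm.
m = −d_i/d_o = −(89.44)/(610) = -0.147.
The image is real, inverted and reduced, in front of the mirror.

m = -0.147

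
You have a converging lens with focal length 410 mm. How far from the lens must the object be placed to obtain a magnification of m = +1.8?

m = −d_i/d_o ⇒ d_i = −m·d_o.
1/f = 1/d_o + 1/d_i = 1/d_o − 1/(m·d_o) = (1 − 1/m)/d_o, so d_o = f(1 − 1/m) = (410.0)(1 − 1/(+1.8)) = 182 mm.

182 mm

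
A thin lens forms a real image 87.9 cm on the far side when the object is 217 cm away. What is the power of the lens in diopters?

P = +1.60 D

d_i = +87.9 cm.
1/f = 1/d_o + 1/d_i = 1/(217) + 1/(87.9) = 0.01598 cm⁻¹.
f = 62.56 cm = 0.6256 m, so P = 1/f = +1.60 D.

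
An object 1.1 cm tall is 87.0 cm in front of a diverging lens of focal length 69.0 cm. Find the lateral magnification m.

m = +0.442

For a diverging lens, f = -69.0 cm.
1/d_i = 1/f − 1/d_o = 1/(-69.00) − 1/(87.0) = -0.02599, so d_i = -38.48 cm.
m = −d_i/d_o = −(-38.48)/(87.0) = +0.442.
The image is virtual, upright and reduced, on the same side as the object.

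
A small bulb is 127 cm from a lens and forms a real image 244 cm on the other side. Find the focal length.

Real image ⇒ d_i = +244 cm.
1/f = 1/d_o + 1/d_i = 1/(127) + 1/(244) = 0.01197, so f = 83.5 cm.
Since f is positive, the lens is converging.

f = 83.5 cm (converging)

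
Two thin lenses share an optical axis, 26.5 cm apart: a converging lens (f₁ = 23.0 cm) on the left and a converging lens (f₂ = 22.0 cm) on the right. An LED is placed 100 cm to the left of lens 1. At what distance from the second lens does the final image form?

2.92 cm

Lens 1: 1/d_i1 = 1/f₁ − 1/d_o1 = 1/(23.0) − 1/(100) = 0.03348, so d_i1 = 29.87 cm.
The intermediate image is 29.87 cm to the right of lens 1, which lies 3.370 cm to the right of lens 2 — a virtual object — so d_o2 = −3.370 cm.
Lens 2: 1/d_i2 = 1/f₂ − 1/d_o2 = 1/(22.0) − 1/(-3.370) = 0.3422, so d_i2 = 2.92 cm.
The final image is real, 2.92 cm to the right of lens 2 (overall magnification ≈ -0.26).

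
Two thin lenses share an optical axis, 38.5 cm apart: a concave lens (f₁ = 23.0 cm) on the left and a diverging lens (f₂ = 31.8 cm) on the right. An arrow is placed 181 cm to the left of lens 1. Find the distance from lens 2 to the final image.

20.7 cm

Lens 1 is diverging, so f₁ = −23.0 cm.
Lens 1: 1/d_i1 = 1/f₁ − 1/d_o1 = 1/(-23.0) − 1/(181) = -0.04900, so d_i1 = -20.41 cm.
The intermediate image is 20.41 cm to the left of lens 1 (virtual), which is 38.5 − (-20.41) = 58.91 cm to the left of lens 2, so d_o2 = +58.91 cm.
Lens 2 is diverging, so f₂ = −31.8 cm.
Lens 2: 1/d_i2 = 1/f₂ − 1/d_o2 = 1/(-31.8) − 1/(58.91) = -0.04842, so d_i2 = -20.7 cm.
The final image is virtual, 20.7 cm to the left of lens 2 (overall magnification ≈ 0.040).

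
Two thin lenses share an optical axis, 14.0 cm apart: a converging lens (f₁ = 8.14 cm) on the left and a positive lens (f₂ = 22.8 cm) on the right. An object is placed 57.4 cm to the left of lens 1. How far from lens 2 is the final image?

Lens 1: 1/d_i1 = 1/f₁ − 1/d_o1 = 1/(8.14) − 1/(57.4) = 0.1054, so d_i1 = 9.485 cm.
The intermediate image is 9.485 cm to the right of lens 1, which is 14.0 − (9.485) = 4.515 cm to the left of lens 2, so d_o2 = +4.515 cm.
Lens 2: 1/d_i2 = 1/f₂ − 1/d_o2 = 1/(22.8) − 1/(4.515) = -0.1776, so d_i2 = -5.63 cm.
The final image is virtual, 5.63 cm to the left of lens 2 (overall magnification ≈ -0.21).

5.63 cm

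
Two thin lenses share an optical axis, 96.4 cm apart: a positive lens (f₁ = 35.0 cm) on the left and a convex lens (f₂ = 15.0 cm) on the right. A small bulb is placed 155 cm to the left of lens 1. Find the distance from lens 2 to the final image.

21.2 cm

Lens 1: 1/d_i1 = 1/f₁ − 1/d_o1 = 1/(35.0) − 1/(155) = 0.02212, so d_i1 = 45.21 cm.
The intermediate image is 45.21 cm to the right of lens 1, which is 96.4 − (45.21) = 51.19 cm to the left of lens 2, so d_o2 = +51.19 cm.
Lens 2: 1/d_i2 = 1/f₂ − 1/d_o2 = 1/(15.0) − 1/(51.19) = 0.04713, so d_i2 = 21.2 cm.
The final image is real, 21.2 cm to the right of lens 2 (overall magnification ≈ 0.12).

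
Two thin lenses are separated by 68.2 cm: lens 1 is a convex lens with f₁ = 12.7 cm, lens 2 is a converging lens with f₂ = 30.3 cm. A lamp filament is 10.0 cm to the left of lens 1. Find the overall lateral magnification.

Lens 1: 1/d_i1 = 1/(12.7) − 1/(10.0) = -0.02126, so d_i1 = -47.04 cm; m₁ = −d_i1/d_o1 = +4.704.
d_o2 = 68.2 − (-47.04) = 115.2 cm.
Lens 2: 1/d_i2 = 1/(30.3) − 1/(115.2) = 0.02432, so d_i2 = 41.11 cm; m₂ = −d_i2/d_o2 = -0.3569.
m = m₁·m₂ = (+4.704)(-0.3569) = -1.68.

m = -1.68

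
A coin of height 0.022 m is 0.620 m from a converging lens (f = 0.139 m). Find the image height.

0.00636 m

1/d_i = 1/f − 1/d_o = 1/(0.1390) − 1/(0.620) = 5.581, so d_i = 0.1792 m.
m = −d_i/d_o = -0.2890.
|h_i| = |m|·h_o = 0.2890 × 0.022 = 0.00636 m. The image is real, inverted and reduced, on the far side of the lens.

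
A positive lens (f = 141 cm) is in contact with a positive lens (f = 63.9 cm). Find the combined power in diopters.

P₁ = 1/f₁ = 1/(1.41 m) = +0.7092 D; P₂ = 1/f₂ = 1/(0.639 m) = +1.565 D.
For thin lenses in contact, P = P₁ + P₂ = (+0.7092) + (+1.565) = +2.27 D.

P = +2.27 D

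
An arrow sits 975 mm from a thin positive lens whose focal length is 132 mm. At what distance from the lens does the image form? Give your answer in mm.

153 mm

Thin-lens equation: 1/q = 1/f − 1/p = 1/(132.0) − 1/(975) = 0.007576 − 0.001026 = 0.006550, so q = 153 mm.
The image is real, inverted and reduced, on the far side of the lens.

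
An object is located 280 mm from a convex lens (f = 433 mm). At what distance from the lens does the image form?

792 mm

Thin-lens equation: 1/q = 1/f − 1/p = 1/(433.0) − 1/(280) = 0.002309 − 0.003571 = -0.001262, so q = -792 mm.
The image is virtual, upright and enlarged, on the same side as the object.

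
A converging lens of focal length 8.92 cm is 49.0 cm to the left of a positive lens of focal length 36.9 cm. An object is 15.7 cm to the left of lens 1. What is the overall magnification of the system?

m = -5.67

Lens 1: 1/d_i1 = 1/(8.92) − 1/(15.7) = 0.04841, so d_i1 = 20.66 cm; m₁ = −d_i1/d_o1 = -1.316.
d_o2 = 49.0 − (20.66) = 28.34 cm.
Lens 2: 1/d_i2 = 1/(36.9) − 1/(28.34) = -0.008186, so d_i2 = -122.2 cm; m₂ = −d_i2/d_o2 = +4.311.
m = m₁·m₂ = (-1.316)(+4.311) = -5.67.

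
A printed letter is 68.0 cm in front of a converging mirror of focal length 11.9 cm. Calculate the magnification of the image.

1/d_i = 1/f − 1/d_o = 1/(11.90) − 1/(68.0) = 0.06933, so d_i = 14.42 cm.
m = −d_i/d_o = −(14.42)/(68.0) = -0.212.
The image is real, inverted and reduced, in front of the mirror.

m = -0.212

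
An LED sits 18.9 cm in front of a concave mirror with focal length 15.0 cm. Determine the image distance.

Mirror equation: 1/q = 1/f − 1/p = 1/(15.00) − 1/(18.9) = 0.06667 − 0.05291 = 0.01376, so q = 72.7 cm.
The image is real, inverted and enlarged, in front of the mirror.

72.7 cm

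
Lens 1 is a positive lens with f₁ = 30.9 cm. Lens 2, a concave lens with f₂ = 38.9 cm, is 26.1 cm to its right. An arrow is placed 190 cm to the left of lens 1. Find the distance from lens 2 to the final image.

15.0 cm

Lens 1: 1/d_i1 = 1/f₁ − 1/d_o1 = 1/(30.9) − 1/(190) = 0.02710, so d_i1 = 36.90 cm.
The intermediate image is 36.90 cm to the right of lens 1, which lies 10.80 cm to the right of lens 2 — a virtual object — so d_o2 = −10.80 cm.
Lens 2 is diverging, so f₂ = −38.9 cm.
Lens 2: 1/d_i2 = 1/f₂ − 1/d_o2 = 1/(-38.9) − 1/(-10.80) = 0.06689, so d_i2 = 15.0 cm.
The final image is real, 15.0 cm to the right of lens 2 (overall magnification ≈ -0.27).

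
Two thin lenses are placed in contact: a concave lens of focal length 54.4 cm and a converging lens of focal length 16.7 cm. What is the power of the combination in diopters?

P₁ = 1/f₁ = 1/(-0.544 m) = -1.838 D; P₂ = 1/f₂ = 1/(0.167 m) = +5.988 D.
For thin lenses in contact, P = P₁ + P₂ = (-1.838) + (+5.988) = +4.15 D.

P = +4.15 D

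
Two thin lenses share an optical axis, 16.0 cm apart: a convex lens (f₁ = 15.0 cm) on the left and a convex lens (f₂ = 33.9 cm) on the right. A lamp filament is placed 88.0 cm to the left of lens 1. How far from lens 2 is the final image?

1.96 cm

Lens 1: 1/d_i1 = 1/f₁ − 1/d_o1 = 1/(15.0) − 1/(88.0) = 0.05530, so d_i1 = 18.08 cm.
The intermediate image is 18.08 cm to the right of lens 1, which lies 2.080 cm to the right of lens 2 — a virtual object — so d_o2 = −2.080 cm.
Lens 2: 1/d_i2 = 1/f₂ − 1/d_o2 = 1/(33.9) − 1/(-2.080) = 0.5103, so d_i2 = 1.96 cm.
The final image is real, 1.96 cm to the right of lens 2 (overall magnification ≈ -0.19).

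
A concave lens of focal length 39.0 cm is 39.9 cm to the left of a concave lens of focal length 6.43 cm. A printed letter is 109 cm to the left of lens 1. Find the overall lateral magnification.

m = +0.0226

f₁ = −39.0 cm (diverging).
Lens 1: 1/d_i1 = 1/(-39.0) − 1/(109) = -0.03482, so d_i1 = -28.72 cm; m₁ = −d_i1/d_o1 = +0.2635.
d_o2 = 39.9 − (-28.72) = 68.62 cm.
f₂ = −6.43 cm (diverging).
Lens 2: 1/d_i2 = 1/(-6.43) − 1/(68.62) = -0.1701, so d_i2 = -5.879 cm; m₂ = −d_i2/d_o2 = +0.08568.
m = m₁·m₂ = (+0.2635)(+0.08568) = +0.0226.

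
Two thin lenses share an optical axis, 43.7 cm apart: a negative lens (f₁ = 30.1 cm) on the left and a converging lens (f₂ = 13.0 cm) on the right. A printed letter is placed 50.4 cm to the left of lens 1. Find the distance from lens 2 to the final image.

16.4 cm

Lens 1 is diverging, so f₁ = −30.1 cm.
Lens 1: 1/d_i1 = 1/f₁ − 1/d_o1 = 1/(-30.1) − 1/(50.4) = -0.05306, so d_i1 = -18.85 cm.
The intermediate image is 18.85 cm to the left of lens 1 (virtual), which is 43.7 − (-18.85) = 62.55 cm to the left of lens 2, so d_o2 = +62.55 cm.
Lens 2: 1/d_i2 = 1/f₂ − 1/d_o2 = 1/(13.0) − 1/(62.55) = 0.06094, so d_i2 = 16.4 cm.
The final image is real, 16.4 cm to the right of lens 2 (overall magnification ≈ -0.098).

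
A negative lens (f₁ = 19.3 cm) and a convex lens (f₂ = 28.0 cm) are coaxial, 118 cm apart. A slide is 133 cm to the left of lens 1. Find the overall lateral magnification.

m = -0.0332

f₁ = −19.3 cm (diverging).
Lens 1: 1/d_i1 = 1/(-19.3) − 1/(133) = -0.05933, so d_i1 = -16.85 cm; m₁ = −d_i1/d_o1 = +0.1267.
d_o2 = 118 − (-16.85) = 134.8 cm.
Lens 2: 1/d_i2 = 1/(28.0) − 1/(134.8) = 0.02830, so d_i2 = 35.34 cm; m₂ = −d_i2/d_o2 = -0.2622.
m = m₁·m₂ = (+0.1267)(-0.2622) = -0.0332.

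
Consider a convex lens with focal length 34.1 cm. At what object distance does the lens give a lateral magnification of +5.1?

m = −d_i/d_o ⇒ d_i = −m·d_o.
1/f = 1/d_o + 1/d_i = 1/d_o − 1/(m·d_o) = (1 − 1/m)/d_o, so d_o = f(1 − 1/m) = (34.10)(1 − 1/(+5.1)) = 27.4 cm.

27.4 cm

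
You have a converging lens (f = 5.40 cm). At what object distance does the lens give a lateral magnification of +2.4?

m = −d_i/d_o ⇒ d_i = −m·d_o.
1/f = 1/d_o + 1/d_i = 1/d_o − 1/(m·d_o) = (1 − 1/m)/d_o, so d_o = f(1 − 1/m) = (5.400)(1 − 1/(+2.4)) = 3.15 cm.

3.15 cm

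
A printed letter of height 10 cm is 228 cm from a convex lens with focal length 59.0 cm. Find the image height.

1/d_i = 1/f − 1/d_o = 1/(59.00) − 1/(228) = 0.01256, so d_i = 79.60 cm.
m = −d_i/d_o = -0.3491.
|h_i| = |m|·h_o = 0.3491 × 10 = 3.49 cm. The image is real, inverted and reduced, on the far side of the lens.

3.49 cm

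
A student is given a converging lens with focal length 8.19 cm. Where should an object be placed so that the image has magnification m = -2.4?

11.6 cm

m = −d_i/d_o ⇒ d_i = −m·d_o.
1/f = 1/d_o + 1/d_i = 1/d_o − 1/(m·d_o) = (1 − 1/m)/d_o, so d_o = f(1 − 1/m) = (8.190)(1 − 1/(-2.4)) = 11.6 cm.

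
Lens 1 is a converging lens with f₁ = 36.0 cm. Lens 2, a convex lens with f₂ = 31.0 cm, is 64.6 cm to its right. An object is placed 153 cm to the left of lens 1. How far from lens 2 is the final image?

40.3 cm

Lens 1: 1/d_i1 = 1/f₁ − 1/d_o1 = 1/(36.0) − 1/(153) = 0.02124, so d_i1 = 47.08 cm.
The intermediate image is 47.08 cm to the right of lens 1, which is 64.6 − (47.08) = 17.52 cm to the left of lens 2, so d_o2 = +17.52 cm.
Lens 2: 1/d_i2 = 1/f₂ − 1/d_o2 = 1/(31.0) − 1/(17.52) = -0.02482, so d_i2 = -40.3 cm.
The final image is virtual, 40.3 cm to the left of lens 2 (overall magnification ≈ -0.71).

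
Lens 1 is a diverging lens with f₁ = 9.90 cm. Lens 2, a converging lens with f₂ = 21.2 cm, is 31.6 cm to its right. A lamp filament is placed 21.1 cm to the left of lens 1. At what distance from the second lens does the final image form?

47.4 cm

Lens 1 is diverging, so f₁ = −9.90 cm.
Lens 1: 1/d_i1 = 1/f₁ − 1/d_o1 = 1/(-9.90) − 1/(21.1) = -0.1484, so d_i1 = -6.738 cm.
The intermediate image is 6.738 cm to the left of lens 1 (virtual), which is 31.6 − (-6.738) = 38.34 cm to the left of lens 2, so d_o2 = +38.34 cm.
Lens 2: 1/d_i2 = 1/f₂ − 1/d_o2 = 1/(21.2) − 1/(38.34) = 0.02109, so d_i2 = 47.4 cm.
The final image is real, 47.4 cm to the right of lens 2 (overall magnification ≈ -0.40).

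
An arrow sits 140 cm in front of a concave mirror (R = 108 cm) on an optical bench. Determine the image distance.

87.9 cm

f = R/2 = 108/2 = 54.00 cm.
Mirror equation: 1/s_i = 1/f − 1/s_o = 1/(54.00) − 1/(140) = 0.01852 − 0.007143 = 0.01138, so s_i = 87.9 cm.
The image is real, inverted and reduced, in front of the mirror.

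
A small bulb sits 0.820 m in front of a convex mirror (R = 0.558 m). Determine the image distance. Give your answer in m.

0.208 m

f = R/2 = 0.558/2 = 0.2790 m; for a convex mirror, f = -0.2790 m.
Mirror equation: 1/d_i = 1/f − 1/d_o = 1/(-0.2790) − 1/(0.820) = -3.584 − 1.220 = -4.804, so d_i = -0.208 m.
The image is virtual, upright and reduced, behind the mirror.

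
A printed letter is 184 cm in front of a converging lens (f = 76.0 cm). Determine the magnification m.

m = -0.704

1/d_i = 1/f − 1/d_o = 1/(76.00) − 1/(184) = 0.007723, so d_i = 129.5 cm.
m = −d_i/d_o = −(129.5)/(184) = -0.704.
The image is real, inverted and reduced, on the far side of the lens.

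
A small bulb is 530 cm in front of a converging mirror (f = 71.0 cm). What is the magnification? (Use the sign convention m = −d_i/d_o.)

m = -0.155

1/d_i = 1/f − 1/d_o = 1/(71.00) − 1/(530) = 0.01220, so d_i = 81.98 cm.
m = −d_i/d_o = −(81.98)/(530) = -0.155.
The image is real, inverted and reduced, in front of the mirror.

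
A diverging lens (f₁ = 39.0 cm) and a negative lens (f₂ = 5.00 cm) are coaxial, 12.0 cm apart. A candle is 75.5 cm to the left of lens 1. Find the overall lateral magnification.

m = +0.0399

f₁ = −39.0 cm (diverging).
Lens 1: 1/d_i1 = 1/(-39.0) − 1/(75.5) = -0.03889, so d_i1 = -25.72 cm; m₁ = −d_i1/d_o1 = +0.3407.
d_o2 = 12.0 − (-25.72) = 37.72 cm.
f₂ = −5.00 cm (diverging).
Lens 2: 1/d_i2 = 1/(-5.00) − 1/(37.72) = -0.2265, so d_i2 = -4.415 cm; m₂ = −d_i2/d_o2 = +0.1170.
m = m₁·m₂ = (+0.3407)(+0.1170) = +0.0399.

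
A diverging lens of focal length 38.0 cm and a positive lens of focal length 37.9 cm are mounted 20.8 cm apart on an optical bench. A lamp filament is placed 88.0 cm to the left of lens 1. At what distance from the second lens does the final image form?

Lens 1 is diverging, so f₁ = −38.0 cm.
Lens 1: 1/d_i1 = 1/f₁ − 1/d_o1 = 1/(-38.0) − 1/(88.0) = -0.03768, so d_i1 = -26.54 cm.
The intermediate image is 26.54 cm to the left of lens 1 (virtual), which is 20.8 − (-26.54) = 47.34 cm to the left of lens 2, so d_o2 = +47.34 cm.
Lens 2: 1/d_i2 = 1/f₂ − 1/d_o2 = 1/(37.9) − 1/(47.34) = 0.005261, so d_i2 = 190 cm.
The final image is real, 190 cm to the right of lens 2 (overall magnification ≈ -1.2).

190 cm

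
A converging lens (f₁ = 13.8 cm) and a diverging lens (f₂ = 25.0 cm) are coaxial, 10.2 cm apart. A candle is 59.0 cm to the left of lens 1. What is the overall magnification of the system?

Lens 1: 1/d_i1 = 1/(13.8) − 1/(59.0) = 0.05551, so d_i1 = 18.01 cm; m₁ = −d_i1/d_o1 = -0.3053.
d_o2 = 10.2 − (18.01) = -7.810 cm (virtual object).
f₂ = −25.0 cm (diverging).
Lens 2: 1/d_i2 = 1/(-25.0) − 1/(-7.810) = 0.08804, so d_i2 = 11.36 cm; m₂ = −d_i2/d_o2 = +1.454.
m = m₁·m₂ = (-0.3053)(+1.454) = -0.444.

m = -0.444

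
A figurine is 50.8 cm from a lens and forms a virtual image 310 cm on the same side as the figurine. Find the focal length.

f = 60.8 cm (converging)

Virtual image ⇒ d_i = −310 cm.
1/f = 1/d_o + 1/d_i = 1/(50.8) + 1/(-310) = 0.01646, so f = 60.8 cm.
Since f is positive, the lens is converging.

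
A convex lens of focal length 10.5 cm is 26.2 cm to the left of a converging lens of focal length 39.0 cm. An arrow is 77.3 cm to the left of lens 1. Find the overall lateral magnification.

m = -0.246

Lens 1: 1/d_i1 = 1/(10.5) − 1/(77.3) = 0.08230, so d_i1 = 12.15 cm; m₁ = −d_i1/d_o1 = -0.1572.
d_o2 = 26.2 − (12.15) = 14.05 cm.
Lens 2: 1/d_i2 = 1/(39.0) − 1/(14.05) = -0.04553, so d_i2 = -21.96 cm; m₂ = −d_i2/d_o2 = +1.563.
m = m₁·m₂ = (-0.1572)(+1.563) = -0.246.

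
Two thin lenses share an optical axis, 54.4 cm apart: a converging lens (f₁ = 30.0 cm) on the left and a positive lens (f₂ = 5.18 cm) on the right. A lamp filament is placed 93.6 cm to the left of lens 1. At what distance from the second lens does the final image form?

10.5 cm

Lens 1: 1/d_i1 = 1/f₁ − 1/d_o1 = 1/(30.0) − 1/(93.6) = 0.02265, so d_i1 = 44.15 cm.
The intermediate image is 44.15 cm to the right of lens 1, which is 54.4 − (44.15) = 10.25 cm to the left of lens 2, so d_o2 = +10.25 cm.
Lens 2: 1/d_i2 = 1/f₂ − 1/d_o2 = 1/(5.18) − 1/(10.25) = 0.09549, so d_i2 = 10.5 cm.
The final image is real, 10.5 cm to the right of lens 2 (overall magnification ≈ 0.48).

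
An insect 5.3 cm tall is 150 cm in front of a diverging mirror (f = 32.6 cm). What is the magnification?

m = +0.179

For a diverging mirror, f = -32.6 cm.
1/d_i = 1/f − 1/d_o = 1/(-32.60) − 1/(150) = -0.03734, so d_i = -26.78 cm.
m = −d_i/d_o = −(-26.78)/(150) = +0.179.
The image is virtual, upright and reduced, behind the mirror.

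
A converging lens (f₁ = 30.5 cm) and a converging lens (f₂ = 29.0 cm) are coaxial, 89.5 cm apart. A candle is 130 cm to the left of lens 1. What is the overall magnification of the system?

Lens 1: 1/d_i1 = 1/(30.5) − 1/(130) = 0.02509, so d_i1 = 39.85 cm; m₁ = −d_i1/d_o1 = -0.3065.
d_o2 = 89.5 − (39.85) = 49.65 cm.
Lens 2: 1/d_i2 = 1/(29.0) − 1/(49.65) = 0.01434, so d_i2 = 69.73 cm; m₂ = −d_i2/d_o2 = -1.404.
m = m₁·m₂ = (-0.3065)(-1.404) = +0.430.

m = +0.430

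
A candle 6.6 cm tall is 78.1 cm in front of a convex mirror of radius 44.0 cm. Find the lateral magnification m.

m = +0.220

f = R/2 = 44.0/2 = 22.00 cm; for a convex mirror, f = -22.00 cm.
1/d_i = 1/f − 1/d_o = 1/(-22.00) − 1/(78.1) = -0.05826, so d_i = -17.16 cm.
m = −d_i/d_o = −(-17.16)/(78.1) = +0.220.
The image is virtual, upright and reduced, behind the mirror.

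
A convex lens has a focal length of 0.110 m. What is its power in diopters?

P = 1/f = 1/(0.110 m) = +9.09 D.

P = +9.09 D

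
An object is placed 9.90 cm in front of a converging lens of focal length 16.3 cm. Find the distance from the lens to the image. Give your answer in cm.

25.2 cm

Lens equation: 1/v = 1/f − 1/u = 1/(16.30) − 1/(9.90) = 0.06135 − 0.1010 = -0.03966, so v = -25.2 cm.
The image is virtual, upright and enlarged, on the same side as the object.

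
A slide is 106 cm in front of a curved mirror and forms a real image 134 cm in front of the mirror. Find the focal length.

f = 59.2 cm (concave)

Real image ⇒ d_i = +134 cm.
1/f = 1/d_o + 1/d_i = 1/(106) + 1/(134) = 0.01690, so f = 59.2 cm.
Since f is positive, the curved mirror is concave.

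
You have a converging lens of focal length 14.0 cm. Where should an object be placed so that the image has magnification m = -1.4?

24.0 cm

m = −d_i/d_o ⇒ d_i = −m·d_o.
1/f = 1/d_o + 1/d_i = 1/d_o − 1/(m·d_o) = (1 − 1/m)/d_o, so d_o = f(1 − 1/m) = (14.00)(1 − 1/(-1.4)) = 24.0 cm.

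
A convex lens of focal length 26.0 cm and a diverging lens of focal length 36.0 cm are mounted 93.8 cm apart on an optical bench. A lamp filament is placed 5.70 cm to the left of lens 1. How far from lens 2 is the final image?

Lens 1: 1/d_i1 = 1/f₁ − 1/d_o1 = 1/(26.0) − 1/(5.70) = -0.1370, so d_i1 = -7.300 cm.
The intermediate image is 7.300 cm to the left of lens 1 (virtual), which is 93.8 − (-7.300) = 101.1 cm to the left of lens 2, so d_o2 = +101.1 cm.
Lens 2 is diverging, so f₂ = −36.0 cm.
Lens 2: 1/d_i2 = 1/f₂ − 1/d_o2 = 1/(-36.0) − 1/(101.1) = -0.03767, so d_i2 = -26.5 cm.
The final image is virtual, 26.5 cm to the left of lens 2 (overall magnification ≈ 0.34).

26.5 cm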